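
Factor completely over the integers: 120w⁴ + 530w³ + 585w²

Pull out the common factor 5w², then factor the remaining trinomial.

5w²(4w + 9)(6w + 13)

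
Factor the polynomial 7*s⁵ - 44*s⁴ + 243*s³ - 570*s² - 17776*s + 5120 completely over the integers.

Among the possible rational roots, s = 2/7 is a root, so (7*s - 2) is a factor; dividing leaves s⁴ - 6*s³ + 33*s² - 72*s - 2560.
Next, s = -5 is a root, giving the factor (s + 5) and quotient s³ - 11*s² + 88*s - 512.
Continuing, s = 8 is a root, so (s - 8) is a factor; dividing leaves s² - 3*s + 64.
The quadratic s² - 3*s + 64 has discriminant -247 < 0 and is irreducible over ℤ.

(7*s - 2)*(s + 5)*(s - 8)*(s² - 3*s + 64)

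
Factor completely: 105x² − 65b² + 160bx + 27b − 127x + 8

−(13b + 7x − 8)(5b − 15x + 1)

Group: −13b(5b − 15x + 1) + (−7x + 8)(5b − 15x + 1); both groups contain (5b − 15x + 1).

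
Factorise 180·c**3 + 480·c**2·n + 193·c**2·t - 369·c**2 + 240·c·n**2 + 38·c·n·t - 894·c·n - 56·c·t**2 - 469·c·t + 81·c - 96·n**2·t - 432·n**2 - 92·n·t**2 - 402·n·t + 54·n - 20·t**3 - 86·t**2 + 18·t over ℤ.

(4·c + 8·n + 5·t - 1)·(5·c - 2·t - 9)·(9·c + 6·n + 2·t)

Group: 9·c·(20·c**2 + 40·c·n + 17·c·t - 41·c - 16·n·t - 72·n - 10·t**2 - 43·t + 9) + (6·n + 2·t)·(20·c**2 + 40·c·n + 17·c·t - 41·c - 16·n·t - 72·n - 10·t**2 - 43·t + 9); both groups contain (20·c**2 + 40·c·n + 17·c·t - 41·c - 16·n·t - 72·n - 10·t**2 - 43·t + 9), so (9·c + 6·n + 2·t) is a factor with cofactor 20·c**2 + 40·c·n + 17·c·t - 41·c - 16·n·t - 72·n - 10·t**2 - 43·t + 9.
The cofactor groups again: 20·c**2 + 40·c·n + 17·c·t - 41·c - 16·n·t - 72·n - 10·t**2 - 43·t + 9 = 5·c·(4·c + 8·n + 5·t - 1) + (-2·t - 9)·(4·c + 8·n + 5·t - 1); both groups contain (4·c + 8·n + 5·t - 1), giving (5·c - 2·t - 9)·(4·c + 8·n + 5·t - 1).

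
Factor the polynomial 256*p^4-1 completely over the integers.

Difference of squares twice: with A = 4*p and B = 1, A⁴ − B⁴ = (A² − B²)(A² + B²), and A² − B² factors again.

(4*p+1)*(4*p-1)*(16*p^2+1)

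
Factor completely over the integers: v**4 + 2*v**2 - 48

(v**2 + 8)*(v**2 - 6)

Substitute u = v**2 to get a quadratic in u, then factor.
v**2 - 6 is irreducible over ℤ (6 is not a perfect square).
v**2 + 8 is irreducible over ℤ (always positive, so no real roots).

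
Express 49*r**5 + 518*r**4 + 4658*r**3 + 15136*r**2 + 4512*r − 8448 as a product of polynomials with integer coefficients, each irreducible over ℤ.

(7*r + 8)*(7*r − 4)*(r + 4)*(r**2 + 6*r + 66)

Testing divisors of the constant over divisors of the leading coefficient, r = −4 is a root, so (r + 4) divides it; the quotient is 49*r**4 + 322*r**3 + 3370*r**2 + 1656*r − 2112.
Continuing, r = −8/7 is a root, giving the factor (7*r + 8) and quotient 7*r**3 + 38*r**2 + 438*r − 264.
Then r = 4/7 is a root, so (7*r − 4) divides it; the quotient is r**2 + 6*r + 66.
The quadratic r**2 + 6*r + 66 has discriminant −228 < 0 and is irreducible over ℤ.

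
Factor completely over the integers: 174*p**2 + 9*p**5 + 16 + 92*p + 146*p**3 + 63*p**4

(3*p + 1)*(3*p + 2)*(p + 4)*(p**2 + 2*p + 2)

Testing divisors of the constant over divisors of the leading coefficient, p = −4 is a root, so (p + 4) is a factor; dividing leaves 9*p**4 + 27*p**3 + 38*p**2 + 22*p + 4.
Next, p = −1/3 is a root, giving the factor (3*p + 1) and quotient 3*p**3 + 8*p**2 + 10*p + 4.
Next, p = −2/3 is a root, giving the factor (3*p + 2) and quotient p**2 + 2*p + 2.
The quadratic p**2 + 2*p + 2 has discriminant −4 < 0 and is irreducible over ℤ.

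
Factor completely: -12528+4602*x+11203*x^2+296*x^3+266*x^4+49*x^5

Trying the rational-root candidates, x = 6/7 is a root, so (7*x-6) is a factor; dividing leaves 7*x^4+44*x^3+80*x^2+1669*x+2088.
Continuing, x = -8 is a root, giving the factor (x+8) and quotient 7*x^3-12*x^2+176*x+261.
Then x = -9/7 is a root, so (7*x+9) divides it; the quotient is x^2-3*x+29.
The quadratic x^2-3*x+29 has discriminant -107 < 0 and is irreducible over ℤ.

(7*x+9)*(7*x-6)*(x+8)*(x^2-3*x+29)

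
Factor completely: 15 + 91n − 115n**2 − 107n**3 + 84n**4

Among the possible rational roots, n = −1 is a root, so (n + 1) divides it; the quotient is 84n**3 − 191n**2 + 76n + 15.
Then n = 3/4 is a root, so (4n − 3) is a factor; dividing leaves 21n**2 − 32n − 5.
The remaining quadratic factors as (7n + 1)(3n − 5).

(3n − 5)(4n − 3)(7n + 1)(n + 1)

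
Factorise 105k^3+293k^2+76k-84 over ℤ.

Trying the rational-root candidates, k = 2/5 is a root, giving the factor (5k-2) and quotient 21k^2+67k+42.
The remaining quadratic factors as (7k+6)(3k+7).

(3k+7)(5k-2)(7k+6)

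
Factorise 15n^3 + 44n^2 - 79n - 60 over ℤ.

(3n - 5)(5n + 3)(n + 4)

Among the possible rational roots, n = -3/5 is a root, so (5n + 3) divides it; the quotient is 3n^2 + 7n - 20.
The remaining quadratic factors as (n + 4)(3n - 5).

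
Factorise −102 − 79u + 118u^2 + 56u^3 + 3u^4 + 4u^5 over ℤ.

(4u + 3)(u + 2)(u − 1)(u^2 − u + 17)

Testing divisors of the constant over divisors of the leading coefficient, u = 1 is a root, so (u − 1) is a factor; dividing leaves 4u^4 + 7u^3 + 63u^2 + 181u + 102.
Then u = −3/4 is a root, so (4u + 3) divides it; the quotient is u^3 + u^2 + 15u + 34.
Continuing, u = −2 is a root, giving the factor (u + 2) and quotient u^2 − u + 17.
The quadratic u^2 − u + 17 has discriminant −67 < 0 and is irreducible over ℤ.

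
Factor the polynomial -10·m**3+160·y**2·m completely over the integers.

10·m·(4·y-m)·(4·y+m)

Pull out the common factor 10·m; 16·y**2-m**2 is a difference of squares.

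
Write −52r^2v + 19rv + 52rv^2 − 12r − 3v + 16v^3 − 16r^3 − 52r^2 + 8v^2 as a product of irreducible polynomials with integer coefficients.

Group: 4r(−4r^2 − 12rv − 13r + 16v^2 + 8v − 3) + v(−4r^2 − 12rv − 13r + 16v^2 + 8v − 3); both groups contain (−4r^2 − 12rv − 13r + 16v^2 + 8v − 3), so (4r + v) is a factor with cofactor −4r^2 − 12rv − 13r + 16v^2 + 8v − 3.
The cofactor groups again: −4r^2 − 12rv − 13r + 16v^2 + 8v − 3 = −4r(r + 4v + 3) + (4v − 1)(r + 4v + 3); both groups contain (r + 4v + 3), giving −(4r − 4v + 1)(r + 4v + 3).

−(4r + v)(4r − 4v + 1)(r + 4v + 3)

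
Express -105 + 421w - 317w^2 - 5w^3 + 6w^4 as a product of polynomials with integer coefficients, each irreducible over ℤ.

(2w + 15)(3w - 1)(w - 1)(w - 7)

Trying the rational-root candidates, w = -15/2 is a root, giving the factor (2w + 15) and quotient 3w^3 - 25w^2 + 29w - 7.
Next, w = 1 is a root, giving the factor (w - 1) and quotient 3w^2 - 22w + 7.
The remaining quadratic factors as (w - 7)(3w - 1).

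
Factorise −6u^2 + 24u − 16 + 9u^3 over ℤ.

(3u − 2)(3u^2 + 8)

Group as (9u^3 + 24u) + (−6u^2 − 16) = 3u(3u^2 + 8) − 2(3u^2 + 8).
Both groups share the factor (3u^2 + 8).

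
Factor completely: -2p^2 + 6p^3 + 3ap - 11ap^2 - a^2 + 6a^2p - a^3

Group: a(-a^2 + 3ap - 2p^2) + (-3p + 1)(-a^2 + 3ap - 2p^2); both groups contain (-a^2 + 3ap - 2p^2), so (a - 3p + 1) is a factor with cofactor -a^2 + 3ap - 2p^2.
The cofactor groups again: -a^2 + 3ap - 2p^2 = -a(a - p) + 2p(a - p); both groups contain (a - p), giving -(a - 2p)(a - p).

-(a - 2p)(a - 3p + 1)(a - p)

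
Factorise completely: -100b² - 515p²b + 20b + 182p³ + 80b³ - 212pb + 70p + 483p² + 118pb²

Group: 7p(26p² - 81pb + 69p + 40b² - 50b + 10) + 2b(26p² - 81pb + 69p + 40b² - 50b + 10); both groups contain (26p² - 81pb + 69p + 40b² - 50b + 10), so (7p + 2b) is a factor with cofactor 26p² - 81pb + 69p + 40b² - 50b + 10.
The cofactor groups again: 26p² - 81pb + 69p + 40b² - 50b + 10 = 2p(13p - 8b + 2) + (-5b + 5)(13p - 8b + 2); both groups contain (13p - 8b + 2), giving (2p - 5b + 5)(13p - 8b + 2).

(2p - 5b + 5)(13p - 8b + 2)(7p + 2b)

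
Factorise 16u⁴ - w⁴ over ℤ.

(2u + w)(2u - w)(4u² + w²)

Difference of squares twice: with A = 2u and B = w, A⁴ − B⁴ = (A² − B²)(A² + B²), and A² − B² factors again.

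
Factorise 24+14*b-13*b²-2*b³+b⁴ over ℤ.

Testing divisors of the constant over divisors of the leading coefficient, b = -3 is a root, giving the factor (b+3) and quotient b³-5*b²+2*b+8.
Next, b = 2 is a root, giving the factor (b-2) and quotient b²-3*b-4.
The remaining quadratic factors as (b-4)(b+1).

(b+1)*(b+3)*(b-2)*(b-4)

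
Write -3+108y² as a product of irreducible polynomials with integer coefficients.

Pull out the common factor 3; 36y²-1 is a difference of squares.

3(6y+1)(6y-1)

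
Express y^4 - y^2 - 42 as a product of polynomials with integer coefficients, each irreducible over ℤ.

(y^2 + 6)(y^2 - 7)

Substitute u = y^2 to get a quadratic in u, then factor.
y^2 - 7 is irreducible over ℤ (7 is not a perfect square).
y^2 + 6 is irreducible over ℤ (always positive, so no real roots).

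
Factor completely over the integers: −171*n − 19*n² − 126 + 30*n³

(5*n + 6)*(6*n + 7)*(n − 3)

Testing divisors of the constant over divisors of the leading coefficient, n = −7/6 is a root, so (6*n + 7) divides it; the quotient is 5*n² − 9*n − 18.
The remaining quadratic factors as (5*n + 6)(n − 3).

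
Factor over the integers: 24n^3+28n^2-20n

4n(2n-1)(3n+5)

Pull out the common factor 4n, then factor the remaining trinomial.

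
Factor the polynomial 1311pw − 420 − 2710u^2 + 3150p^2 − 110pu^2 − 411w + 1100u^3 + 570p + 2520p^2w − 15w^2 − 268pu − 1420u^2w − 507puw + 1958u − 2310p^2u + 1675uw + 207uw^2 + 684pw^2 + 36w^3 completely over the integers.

−(11u − 12w − 15)(14p + 10u + w − 4)(15p − 10u + 3w + 7)

Group: 11u(−210p^2 − 10pu − 57pw − 38p + 100u^2 − 20uw − 110u − 3w^2 + 5w + 28) + (−12w − 15)(−210p^2 − 10pu − 57pw − 38p + 100u^2 − 20uw − 110u − 3w^2 + 5w + 28); both groups contain (−210p^2 − 10pu − 57pw − 38p + 100u^2 − 20uw − 110u − 3w^2 + 5w + 28), so (11u − 12w − 15) is a factor with cofactor −210p^2 − 10pu − 57pw − 38p + 100u^2 − 20uw − 110u − 3w^2 + 5w + 28.
The cofactor groups again: −210p^2 − 10pu − 57pw − 38p + 100u^2 − 20uw − 110u − 3w^2 + 5w + 28 = −15p(14p + 10u + w − 4) + (10u − 3w − 7)(14p + 10u + w − 4); both groups contain (14p + 10u + w − 4), giving −(15p − 10u + 3w + 7)(14p + 10u + w − 4).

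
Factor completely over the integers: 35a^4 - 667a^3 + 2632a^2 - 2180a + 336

(5a - 1)(7a - 6)(a - 14)(a - 4)

Trying the rational-root candidates, a = 6/7 is a root, giving the factor (7a - 6) and quotient 5a^3 - 91a^2 + 298a - 56.
Continuing, a = 1/5 is a root, so (5a - 1) is a factor; dividing leaves a^2 - 18a + 56.
The remaining quadratic factors as (a - 14)(a - 4).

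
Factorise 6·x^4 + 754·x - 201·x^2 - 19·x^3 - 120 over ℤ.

Testing divisors of the constant over divisors of the leading coefficient, x = 5 is a root, giving the factor (x - 5) and quotient 6·x^3 + 11·x^2 - 146·x + 24.
Continuing, x = 1/6 is a root, so (6·x - 1) is a factor; dividing leaves x^2 + 2·x - 24.
The remaining quadratic factors as (x + 6)(x - 4).

(6·x - 1)·(x + 6)·(x - 4)·(x - 5)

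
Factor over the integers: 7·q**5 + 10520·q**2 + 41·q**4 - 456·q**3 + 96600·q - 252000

(7·q - 15)·(q + 10)·(q + 12)·(q**2 - 14·q + 140)

Trying the rational-root candidates, q = -10 is a root, giving the factor (q + 10) and quotient 7·q**4 - 29·q**3 - 166·q**2 + 12180·q - 25200.
Then q = 15/7 is a root, giving the factor (7·q - 15) and quotient q**3 - 2·q**2 - 28·q + 1680.
Continuing, q = -12 is a root, so (q + 12) is a factor; dividing leaves q**2 - 14·q + 140.
The quadratic q**2 - 14·q + 140 has discriminant -364 < 0 and is irreducible over ℤ.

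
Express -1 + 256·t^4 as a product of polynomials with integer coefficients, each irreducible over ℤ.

(4·t + 1)·(4·t - 1)·(16·t^2 + 1)

Write as (16·t^2)² − (1)², then factor 16·t^2 - 1 once more.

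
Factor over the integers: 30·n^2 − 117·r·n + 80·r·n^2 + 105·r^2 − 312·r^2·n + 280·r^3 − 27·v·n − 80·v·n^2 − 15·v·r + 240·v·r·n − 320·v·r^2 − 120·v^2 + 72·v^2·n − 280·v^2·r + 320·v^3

Group: 5·v·(64·v^2 − 120·v·r + 40·v·n − 24·v + 56·r^2 − 40·r·n + 21·r − 15·n) + (5·r − 2·n)·(64·v^2 − 120·v·r + 40·v·n − 24·v + 56·r^2 − 40·r·n + 21·r − 15·n); both groups contain (64·v^2 − 120·v·r + 40·v·n − 24·v + 56·r^2 − 40·r·n + 21·r − 15·n), so (5·v + 5·r − 2·n) is a factor with cofactor 64·v^2 − 120·v·r + 40·v·n − 24·v + 56·r^2 − 40·r·n + 21·r − 15·n.
The cofactor groups again: 64·v^2 − 120·v·r + 40·v·n − 24·v + 56·r^2 − 40·r·n + 21·r − 15·n = 8·v·(8·v − 8·r − 3) + (−7·r + 5·n)·(8·v − 8·r − 3); both groups contain (8·v − 8·r − 3), giving (8·v − 7·r + 5·n)·(8·v − 8·r − 3).

(5·v + 5·r − 2·n)·(8·v − 8·r − 3)·(8·v − 7·r + 5·n)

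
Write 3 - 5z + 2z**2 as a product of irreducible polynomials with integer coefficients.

Need a pair with product 2·3 = 6 and sum -5: that's -2 and -3.
Split the middle term: 2z**2 - 2z - 3z + 3 = 2z(z - 1) - 3(z - 1).

(2z - 3)(z - 1)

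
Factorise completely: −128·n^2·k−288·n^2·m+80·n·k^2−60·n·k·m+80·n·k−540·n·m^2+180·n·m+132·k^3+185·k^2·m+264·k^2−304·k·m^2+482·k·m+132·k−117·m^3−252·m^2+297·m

−(8·n−11·k+13·m−11)·(4·n+3·k+m+3)·(4·k+9·m)

Group: 8·n·(−16·n·k−36·n·m−12·k^2−31·k·m−12·k−9·m^2−27·m) + (−11·k+13·m−11)·(−16·n·k−36·n·m−12·k^2−31·k·m−12·k−9·m^2−27·m); both groups contain (−16·n·k−36·n·m−12·k^2−31·k·m−12·k−9·m^2−27·m), so (8·n−11·k+13·m−11) is a factor with cofactor −16·n·k−36·n·m−12·k^2−31·k·m−12·k−9·m^2−27·m.
The cofactor groups again: −16·n·k−36·n·m−12·k^2−31·k·m−12·k−9·m^2−27·m = −4·k·(4·n+3·k+m+3) − 9·m·(4·n+3·k+m+3); both groups contain (4·n+3·k+m+3), giving −(4·k+9·m)·(4·n+3·k+m+3).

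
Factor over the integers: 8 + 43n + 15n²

(3n + 8)(5n + 1)

Need a pair with product 15·8 = 120 and sum 43: that's 3 and 40.
Split the middle term: 15n² + 3n + 40n + 8 = 3n(5n + 1) + 8(5n + 1).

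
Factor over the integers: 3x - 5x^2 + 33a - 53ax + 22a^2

(11a + x)(2a - 5x + 3)

Group: 2a(11a + x) + (-5x + 3)(11a + x); both groups contain (11a + x).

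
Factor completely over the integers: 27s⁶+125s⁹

s⁶(5s+3)(25s²−15s+9)

Factor out s⁶ first: what remains is 125s³+27.
Recognize a sum of cubes with the parts 3 and 5s.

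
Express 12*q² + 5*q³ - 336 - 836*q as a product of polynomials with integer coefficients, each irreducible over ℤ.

Among the possible rational roots, q = -14 is a root, so (q + 14) is a factor; dividing leaves 5*q² - 58*q - 24.
The remaining quadratic factors as (q - 12)(5*q + 2).

(5*q + 2)*(q + 14)*(q - 12)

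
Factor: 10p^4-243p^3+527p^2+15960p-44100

(2p+15)(5p-14)(p-14)(p-15)

Trying the rational-root candidates, p = -15/2 is a root, so (2p+15) is a factor; dividing leaves 5p^3-159p^2+1456p-2940.
Next, p = 14/5 is a root, so (5p-14) is a factor; dividing leaves p^2-29p+210.
The remaining quadratic factors as (p-14)(p-15).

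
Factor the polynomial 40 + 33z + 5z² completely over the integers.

(5z + 8)(z + 5)

Need a pair with product 5·40 = 200 and sum 33: that's 8 and 25.
Split the middle term: 5z² + 8z + 25z + 40 = z(5z + 8) + 5(5z + 8).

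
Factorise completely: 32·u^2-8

8·(2·u+1)·(2·u-1)

Factor out 8, leaving 4·u^2-1, which is a difference of two squares.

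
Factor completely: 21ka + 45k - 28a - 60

Group as (21ka + 45k) + (-28a - 60) = 3k(7a + 15) - 4(7a + 15).
Both groups share the factor (7a + 15).

(3k - 4)(7a + 15)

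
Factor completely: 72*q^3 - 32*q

8*q*(3*q + 2)*(3*q - 2)

Every term has a factor of 8*q. Then 9*q^2 - 4 = (3*q)² − (2)².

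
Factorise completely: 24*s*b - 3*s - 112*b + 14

Group as (24*s*b - 3*s) + (-112*b + 14) = 3*s*(8*b - 1) - 14*(8*b - 1).
Both groups share the factor (8*b - 1).

(3*s - 14)*(8*b - 1)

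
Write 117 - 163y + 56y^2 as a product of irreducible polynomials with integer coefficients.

Need a pair with product 56·117 = 6552 and sum -163: that's -91 and -72.
Split the middle term: 56y^2 - 91y - 72y + 117 = 7y(8y - 13) - 9(8y - 13).

(7y - 9)(8y - 13)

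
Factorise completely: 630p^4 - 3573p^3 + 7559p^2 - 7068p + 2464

Trying the rational-root candidates, p = 11/7 is a root, so (7p - 11) is a factor; dividing leaves 90p^3 - 369p^2 + 500p - 224.
Then p = 4/3 is a root, so (3p - 4) is a factor; dividing leaves 30p^2 - 83p + 56.
The remaining quadratic factors as (5p - 8)(6p - 7).

(3p - 4)(5p - 8)(6p - 7)(7p - 11)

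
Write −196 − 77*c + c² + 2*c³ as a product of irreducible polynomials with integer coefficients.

(2*c + 7)*(c + 4)*(c − 7)

Trying the rational-root candidates, c = −4 is a root, giving the factor (c + 4) and quotient 2*c² − 7*c − 49.
The remaining quadratic factors as (2*c + 7)(c − 7).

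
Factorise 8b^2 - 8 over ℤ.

8(b + 1)(b - 1)

Factor out 8, leaving b^2 - 1, which is a difference of two squares.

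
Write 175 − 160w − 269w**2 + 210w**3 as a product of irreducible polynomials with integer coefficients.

(5w − 7)(6w + 5)(7w − 5)

Among the possible rational roots, w = 5/7 is a root, so (7w − 5) divides it; the quotient is 30w**2 − 17w − 35.
The remaining quadratic factors as (6w + 5)(5w − 7).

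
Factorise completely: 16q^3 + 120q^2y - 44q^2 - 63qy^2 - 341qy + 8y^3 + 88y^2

(4q - y)(4q - y - 11)(q + 8y)

Group: q(16q^2 - 8qy - 44q + y^2 + 11y) + 8y(16q^2 - 8qy - 44q + y^2 + 11y); both groups contain (16q^2 - 8qy - 44q + y^2 + 11y), so (q + 8y) is a factor with cofactor 16q^2 - 8qy - 44q + y^2 + 11y.
The cofactor groups again: 16q^2 - 8qy - 44q + y^2 + 11y = 4q(4q - y - 11) - y(4q - y - 11); both groups contain (4q - y - 11), giving (4q - y)(4q - y - 11).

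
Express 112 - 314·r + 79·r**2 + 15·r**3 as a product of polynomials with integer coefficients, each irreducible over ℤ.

(3·r - 7)·(5·r - 2)·(r + 8)

Trying the rational-root candidates, r = -8 is a root, giving the factor (r + 8) and quotient 15·r**2 - 41·r + 14.
The remaining quadratic factors as (5·r - 2)(3·r - 7).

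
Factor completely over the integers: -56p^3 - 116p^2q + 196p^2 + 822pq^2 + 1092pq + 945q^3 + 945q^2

-(14p + 15q)(2p + 9q)(2p - 7q - 7)

Group: 2p(-28p^2 + 68pq + 98p + 105q^2 + 105q) + 9q(-28p^2 + 68pq + 98p + 105q^2 + 105q); both groups contain (-28p^2 + 68pq + 98p + 105q^2 + 105q), so (2p + 9q) is a factor with cofactor -28p^2 + 68pq + 98p + 105q^2 + 105q.
The cofactor groups again: -28p^2 + 68pq + 98p + 105q^2 + 105q = -2p(14p + 15q) + (7q + 7)(14p + 15q); both groups contain (14p + 15q), giving -(2p - 7q - 7)(14p + 15q).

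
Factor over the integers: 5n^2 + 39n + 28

Need a pair with product 5·28 = 140 and sum 39: that's 35 and 4.
Split the middle term: 5n^2 + 35n + 4n + 28 = 5n(n + 7) + 4(n + 7).

(5n + 4)(n + 7)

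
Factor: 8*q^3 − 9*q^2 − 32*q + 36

(8*q − 9)*(q + 2)*(q − 2)

Group as (8*q^3 − 32*q) + (−9*q^2 + 36) = 8*q*(q^2 − 4) − 9*(q^2 − 4).
Both groups share the factor (q^2 − 4).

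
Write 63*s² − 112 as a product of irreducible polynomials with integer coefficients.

7*(3*s + 4)*(3*s − 4)

Pull out the common factor 7; 9*s² − 16 is a difference of squares.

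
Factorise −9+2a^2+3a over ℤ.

Need a pair with product 2·(−9) = −18 and sum 3: that's 6 and −3.
Split the middle term: 2a^2+6a − 3a−9 = 2a(a+3) − 3(a+3).

(2a−3)(a+3)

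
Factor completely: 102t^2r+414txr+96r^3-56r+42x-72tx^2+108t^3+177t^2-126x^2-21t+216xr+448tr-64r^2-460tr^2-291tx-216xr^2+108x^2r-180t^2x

Group: 4t(27t^2-45tx+66tr-3t-18x^2+36xr+6x-16r^2-8r) + (-6r+7)(27t^2-45tx+66tr-3t-18x^2+36xr+6x-16r^2-8r); both groups contain (27t^2-45tx+66tr-3t-18x^2+36xr+6x-16r^2-8r), so (4t-6r+7) is a factor with cofactor 27t^2-45tx+66tr-3t-18x^2+36xr+6x-16r^2-8r.
The cofactor groups again: 27t^2-45tx+66tr-3t-18x^2+36xr+6x-16r^2-8r = 3t(9t+3x-2r-1) + (-6x+8r)(9t+3x-2r-1); both groups contain (9t+3x-2r-1), giving (3t-6x+8r)(9t+3x-2r-1).

(9t+3x-2r-1)(4t-6r+7)(3t-6x+8r)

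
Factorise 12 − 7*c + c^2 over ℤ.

(c − 3)*(c − 4)

Two integers with product 12 and sum −7 are −3 and −4.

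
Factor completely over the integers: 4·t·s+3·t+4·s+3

(4·s+3)·(t+1)

Group as (4·t·s+3·t) + (4·s+3) = t·(4·s+3) + (4·s+3).
Both groups share the factor (4·s+3).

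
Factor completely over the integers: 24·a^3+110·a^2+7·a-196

Trying the rational-root candidates, a = -4 is a root, so (a+4) divides it; the quotient is 24·a^2+14·a-49.
The remaining quadratic factors as (6·a-7)(4·a+7).

(4·a+7)·(6·a-7)·(a+4)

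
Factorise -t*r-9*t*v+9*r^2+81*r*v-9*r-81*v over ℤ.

Group: -r*(t-9*r+9) - 9*v*(t-9*r+9); both groups contain (t-9*r+9).

-(t-9*r+9)*(r+9*v)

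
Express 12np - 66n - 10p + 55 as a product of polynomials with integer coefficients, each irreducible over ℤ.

(2p - 11)(6n - 5)

Group as (12np - 66n) + (-10p + 55) = 6n(2p - 11) - 5(2p - 11).
Both groups share the factor (2p - 11).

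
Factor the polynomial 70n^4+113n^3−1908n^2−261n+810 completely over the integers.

Testing divisors of the constant over divisors of the leading coefficient, n = −5/7 is a root, so (7n+5) is a factor; dividing leaves 10n^3+9n^2−279n+162.
Next, n = 9/2 is a root, giving the factor (2n−9) and quotient 5n^2+27n−18.
The remaining quadratic factors as (n+6)(5n−3).

(2n−9)(5n−3)(7n+5)(n+6)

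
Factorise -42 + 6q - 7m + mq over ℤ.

(m + 6)(q - 7)

Group as (mq - 7m) + (6q - 42) = m(q - 7) + 6(q - 7).
Both groups share the factor (q - 7).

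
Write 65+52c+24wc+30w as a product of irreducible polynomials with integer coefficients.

(4c+5)(6w+13)

Group as (24wc+30w) + (52c+65) = 6w(4c+5) + 13(4c+5).
Both groups share the factor (4c+5).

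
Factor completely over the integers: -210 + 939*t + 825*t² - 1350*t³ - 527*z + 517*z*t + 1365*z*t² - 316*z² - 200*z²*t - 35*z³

-(5*z - 15*t + 3)*(7*z - 9*t + 10)*(z + 10*t + 7)

Group: 5*z*(-7*z² - 61*z*t - 59*z + 90*t² - 37*t - 70) + (-15*t + 3)*(-7*z² - 61*z*t - 59*z + 90*t² - 37*t - 70); both groups contain (-7*z² - 61*z*t - 59*z + 90*t² - 37*t - 70), so (5*z - 15*t + 3) is a factor with cofactor -7*z² - 61*z*t - 59*z + 90*t² - 37*t - 70.
The cofactor groups again: -7*z² - 61*z*t - 59*z + 90*t² - 37*t - 70 = -z*(7*z - 9*t + 10) + (-10*t - 7)*(7*z - 9*t + 10); both groups contain (7*z - 9*t + 10), giving -(z + 10*t + 7)*(7*z - 9*t + 10).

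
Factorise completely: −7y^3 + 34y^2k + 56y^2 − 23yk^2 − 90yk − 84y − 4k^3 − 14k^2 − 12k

Group: 7y(−y^2 + 5yk + 8y − 4k^2 − 14k − 12) + k(−y^2 + 5yk + 8y − 4k^2 − 14k − 12); both groups contain (−y^2 + 5yk + 8y − 4k^2 − 14k − 12), so (7y + k) is a factor with cofactor −y^2 + 5yk + 8y − 4k^2 − 14k − 12.
The cofactor groups again: −y^2 + 5yk + 8y − 4k^2 − 14k − 12 = −y(y − k − 2) + (4k + 6)(y − k − 2); both groups contain (y − k − 2), giving −(y − 4k − 6)(y − k − 2).

−(y − 4k − 6)(y − k − 2)(7y + k)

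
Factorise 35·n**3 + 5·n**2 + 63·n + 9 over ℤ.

Group as (35·n**3 + 63·n) + (5·n**2 + 9) = 7·n·(5·n**2 + 9) + (5·n**2 + 9).
Both groups share the factor (5·n**2 + 9).

(7·n + 1)·(5·n**2 + 9)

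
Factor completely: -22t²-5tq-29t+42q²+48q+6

Group: -11t(2t+3q+3) + (14q+2)(2t+3q+3); both groups contain (2t+3q+3).

-(11t-14q-2)(2t+3q+3)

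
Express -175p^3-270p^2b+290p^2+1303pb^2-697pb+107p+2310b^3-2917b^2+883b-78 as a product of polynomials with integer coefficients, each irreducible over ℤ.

Group: 7p(-25p^2+15pb-5p+154b^2-61b+6) + (15b-13)(-25p^2+15pb-5p+154b^2-61b+6); both groups contain (-25p^2+15pb-5p+154b^2-61b+6), so (7p+15b-13) is a factor with cofactor -25p^2+15pb-5p+154b^2-61b+6.
The cofactor groups again: -25p^2+15pb-5p+154b^2-61b+6 = -5p(5p+11b-2) + (14b-3)(5p+11b-2); both groups contain (5p+11b-2), giving -(5p-14b+3)(5p+11b-2).

-(5p-14b+3)(5p+11b-2)(7p+15b-13)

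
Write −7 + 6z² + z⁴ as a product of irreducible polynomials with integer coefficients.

(z + 1)(z − 1)(z² + 7)

Substitute u = z² to get a quadratic in u, then factor.
z² + 7 is irreducible over ℤ (always positive, so no real roots).
z² − 1 is a difference of squares.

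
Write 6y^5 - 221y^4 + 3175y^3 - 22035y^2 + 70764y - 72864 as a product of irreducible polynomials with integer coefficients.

(6y - 11)(y - 12)(y - 8)(y^2 - 15y + 69)

Testing divisors of the constant over divisors of the leading coefficient, y = 12 is a root, so (y - 12) is a factor; dividing leaves 6y^4 - 149y^3 + 1387y^2 - 5391y + 6072.
Continuing, y = 11/6 is a root, giving the factor (6y - 11) and quotient y^3 - 23y^2 + 189y - 552.
Then y = 8 is a root, so (y - 8) divides it; the quotient is y^2 - 15y + 69.
The quadratic y^2 - 15y + 69 has discriminant -51 < 0 and is irreducible over ℤ.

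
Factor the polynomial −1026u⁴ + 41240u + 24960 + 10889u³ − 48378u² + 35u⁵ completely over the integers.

By the rational root theorem, u = 12/7 is a root, so (7u − 12) is a factor; dividing leaves 5u⁴ − 138u³ + 1319u² − 4650u − 2080.
Then u = 13 is a root, so (u − 13) divides it; the quotient is 5u³ − 73u² + 370u + 160.
Continuing, u = −2/5 is a root, giving the factor (5u + 2) and quotient u² − 15u + 80.
The quadratic u² − 15u + 80 has discriminant −95 < 0 and is irreducible over ℤ.

(5u + 2)(7u − 12)(u − 13)(u² − 15u + 80)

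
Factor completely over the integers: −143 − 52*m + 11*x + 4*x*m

Group as (4*x*m + 11*x) + (−52*m − 143) = x*(4*m + 11) − 13*(4*m + 11).
Both groups share the factor (4*m + 11).

(4*m + 11)*(x − 13)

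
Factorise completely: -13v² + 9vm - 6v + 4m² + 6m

Group: -v(13v + 4m + 6) + m(13v + 4m + 6); both groups contain (13v + 4m + 6).

-(v - m)(13v + 4m + 6)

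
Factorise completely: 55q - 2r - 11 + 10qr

(2r + 11)(5q - 1)

Group as (10qr + 55q) + (-2r - 11) = 5q(2r + 11) - (2r + 11).
Both groups share the factor (2r + 11).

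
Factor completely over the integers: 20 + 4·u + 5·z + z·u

(u + 5)·(z + 4)

Group as (z·u + 5·z) + (4·u + 20) = z·(u + 5) + 4·(u + 5).
Both groups share the factor (u + 5).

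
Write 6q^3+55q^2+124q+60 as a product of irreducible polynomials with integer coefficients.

(2q+5)(3q+2)(q+6)

Among the possible rational roots, q = -6 is a root, so (q+6) divides it; the quotient is 6q^2+19q+10.
The remaining quadratic factors as (3q+2)(2q+5).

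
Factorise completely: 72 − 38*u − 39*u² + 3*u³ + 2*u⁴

(2*u + 9)*(u + 2)*(u − 1)*(u − 4)

Among the possible rational roots, u = −9/2 is a root, so (2*u + 9) divides it; the quotient is u³ − 3*u² − 6*u + 8.
Next, u = 4 is a root, giving the factor (u − 4) and quotient u² + u − 2.
The remaining quadratic factors as (u + 2)(u − 1).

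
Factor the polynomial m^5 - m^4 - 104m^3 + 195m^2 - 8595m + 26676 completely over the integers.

Testing divisors of the constant over divisors of the leading coefficient, m = 3 is a root, so (m - 3) is a factor; dividing leaves m^4 + 2m^3 - 98m^2 - 99m - 8892.
Next, m = 12 is a root, so (m - 12) divides it; the quotient is m^3 + 14m^2 + 70m + 741.
Next, m = -13 is a root, giving the factor (m + 13) and quotient m^2 + m + 57.
The quadratic m^2 + m + 57 has discriminant -227 < 0 and is irreducible over ℤ.

(m + 13)(m - 12)(m - 3)(m^2 + m + 57)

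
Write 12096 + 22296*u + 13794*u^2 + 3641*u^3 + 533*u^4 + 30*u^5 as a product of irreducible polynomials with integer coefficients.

(5*u + 8)*(6*u + 7)*(u + 9)*(u^2 + 6*u + 24)

Testing divisors of the constant over divisors of the leading coefficient, u = −9 is a root, so (u + 9) is a factor; dividing leaves 30*u^4 + 263*u^3 + 1274*u^2 + 2328*u + 1344.
Then u = −8/5 is a root, giving the factor (5*u + 8) and quotient 6*u^3 + 43*u^2 + 186*u + 168.
Then u = −7/6 is a root, so (6*u + 7) divides it; the quotient is u^2 + 6*u + 24.
The quadratic u^2 + 6*u + 24 has discriminant −60 < 0 and is irreducible over ℤ.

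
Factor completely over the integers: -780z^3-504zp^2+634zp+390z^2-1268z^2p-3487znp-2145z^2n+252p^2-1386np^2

-(4z+11n-2)(15z+14p)(13z+9p)

Group: 15z(-52z^2-143zn-36zp+26z-99np+18p) + 14p(-52z^2-143zn-36zp+26z-99np+18p); both groups contain (-52z^2-143zn-36zp+26z-99np+18p), so (15z+14p) is a factor with cofactor -52z^2-143zn-36zp+26z-99np+18p.
The cofactor groups again: -52z^2-143zn-36zp+26z-99np+18p = -4z(13z+9p) + (-11n+2)(13z+9p); both groups contain (13z+9p), giving -(4z+11n-2)(13z+9p).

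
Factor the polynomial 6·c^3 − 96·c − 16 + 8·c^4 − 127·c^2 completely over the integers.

(2·c + 1)·(4·c + 1)·(c + 4)·(c − 4)

Trying the rational-root candidates, c = −1/2 is a root, so (2·c + 1) divides it; the quotient is 4·c^3 + c^2 − 64·c − 16.
Continuing, c = −1/4 is a root, so (4·c + 1) is a factor; dividing leaves c^2 − 16.
The remaining quadratic factors as (c − 4)(c + 4).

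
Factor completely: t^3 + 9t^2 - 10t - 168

(t + 6)(t + 7)(t - 4)

Trying the rational-root candidates, t = -6 is a root, so (t + 6) divides it; the quotient is t^2 + 3t - 28.
The remaining quadratic factors as (t - 4)(t + 7).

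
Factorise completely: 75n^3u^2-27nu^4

3nu^2(5n+3u)(5n-3u)

Pull out the common factor 3nu^2; 25n^2-9u^2 is a difference of squares.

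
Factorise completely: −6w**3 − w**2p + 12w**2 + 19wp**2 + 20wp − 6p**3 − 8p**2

Group: w(−6w**2 + 11wp + 12w − 3p**2 − 4p) + 2p(−6w**2 + 11wp + 12w − 3p**2 − 4p); both groups contain (−6w**2 + 11wp + 12w − 3p**2 − 4p), so (w + 2p) is a factor with cofactor −6w**2 + 11wp + 12w − 3p**2 − 4p.
The cofactor groups again: −6w**2 + 11wp + 12w − 3p**2 − 4p = −2w(3w − p) + (3p + 4)(3w − p); both groups contain (3w − p), giving −(2w − 3p − 4)(3w − p).

−(2w − 3p − 4)(3w − p)(w + 2p)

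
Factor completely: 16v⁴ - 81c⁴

(2v - 3c)(2v + 3c)(4v² + 9c²)

Write as (4v²)² − (9c²)², then factor 4v² - 9c² once more.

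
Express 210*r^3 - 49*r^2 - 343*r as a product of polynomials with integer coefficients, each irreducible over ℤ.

Pull out the common factor 7*r, then factor the remaining trinomial.

7*r*(5*r - 7)*(6*r + 7)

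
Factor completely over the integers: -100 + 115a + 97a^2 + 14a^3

(2a + 5)(7a - 4)(a + 5)

By the rational root theorem, a = -5/2 is a root, so (2a + 5) divides it; the quotient is 7a^2 + 31a - 20.
The remaining quadratic factors as (7a - 4)(a + 5).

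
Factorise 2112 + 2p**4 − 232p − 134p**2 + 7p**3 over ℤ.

(2p + 11)(p + 8)(p − 4)(p − 6)

By the rational root theorem, p = −8 is a root, so (p + 8) is a factor; dividing leaves 2p**3 − 9p**2 − 62p + 264.
Next, p = 6 is a root, giving the factor (p − 6) and quotient 2p**2 + 3p − 44.
The remaining quadratic factors as (p − 4)(2p + 11).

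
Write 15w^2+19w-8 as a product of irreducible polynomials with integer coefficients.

Need a pair with product 15·(-8) = -120 and sum 19: that's 24 and -5.
Split the middle term: 15w^2+24w - 5w-8 = 3w(5w+8) - (5w+8).

(3w-1)(5w+8)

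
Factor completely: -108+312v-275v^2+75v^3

(3v-2)(5v-6)(5v-9)

By the rational root theorem, v = 6/5 is a root, so (5v-6) divides it; the quotient is 15v^2-37v+18.
The remaining quadratic factors as (3v-2)(5v-9).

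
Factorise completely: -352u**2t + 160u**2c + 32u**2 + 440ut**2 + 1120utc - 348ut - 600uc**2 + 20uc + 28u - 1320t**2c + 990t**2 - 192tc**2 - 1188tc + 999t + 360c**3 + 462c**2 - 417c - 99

-(4u - 12c + 9)(11t - 5c - 1)(8u - 10t - 6c - 11)

Group: 8u(-44ut + 20uc + 4u + 132tc - 99t - 60c**2 + 33c + 9) + (-10t - 6c - 11)(-44ut + 20uc + 4u + 132tc - 99t - 60c**2 + 33c + 9); both groups contain (-44ut + 20uc + 4u + 132tc - 99t - 60c**2 + 33c + 9), so (8u - 10t - 6c - 11) is a factor with cofactor -44ut + 20uc + 4u + 132tc - 99t - 60c**2 + 33c + 9.
The cofactor groups again: -44ut + 20uc + 4u + 132tc - 99t - 60c**2 + 33c + 9 = -4u(11t - 5c - 1) + (12c - 9)(11t - 5c - 1); both groups contain (11t - 5c - 1), giving -(4u - 12c + 9)(11t - 5c - 1).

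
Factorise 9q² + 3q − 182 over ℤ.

Need a pair with product 9·(−182) = −1638 and sum 3: that's 42 and −39.
Split the middle term: 9q² + 42q − 39q − 182 = 3q(3q + 14) − 13(3q + 14).

(3q + 14)(3q − 13)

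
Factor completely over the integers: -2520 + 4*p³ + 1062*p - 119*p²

Among the possible rational roots, p = 15/4 is a root, so (4*p - 15) divides it; the quotient is p² - 26*p + 168.
The remaining quadratic factors as (p - 12)(p - 14).

(4*p - 15)*(p - 12)*(p - 14)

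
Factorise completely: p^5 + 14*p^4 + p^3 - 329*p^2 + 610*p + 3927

(p + 11)*(p + 3)*(p + 7)*(p^2 - 7*p + 17)

By the rational root theorem, p = -11 is a root, so (p + 11) is a factor; dividing leaves p^4 + 3*p^3 - 32*p^2 + 23*p + 357.
Then p = -3 is a root, so (p + 3) divides it; the quotient is p^3 - 32*p + 119.
Then p = -7 is a root, so (p + 7) divides it; the quotient is p^2 - 7*p + 17.
The quadratic p^2 - 7*p + 17 has discriminant -19 < 0 and is irreducible over ℤ.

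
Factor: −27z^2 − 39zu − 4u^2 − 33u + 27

−(3z + 4u − 3)(9z + u + 9)

Group: −9z(3z + 4u − 3) + (−u − 9)(3z + 4u − 3); both groups contain (3z + 4u − 3).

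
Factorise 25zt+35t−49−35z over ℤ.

(5t−7)(5z+7)

Group as (25zt−35z) + (35t−49) = 5z(5t−7) + 7(5t−7).
Both groups share the factor (5t−7).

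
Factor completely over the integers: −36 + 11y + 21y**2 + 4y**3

(4y + 9)(y + 4)(y − 1)

Among the possible rational roots, y = −9/4 is a root, so (4y + 9) divides it; the quotient is y**2 + 3y − 4.
The remaining quadratic factors as (y − 1)(y + 4).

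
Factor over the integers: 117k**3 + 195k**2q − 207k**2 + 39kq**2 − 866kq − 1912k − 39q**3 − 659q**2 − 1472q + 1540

Group: 3k(39k**2 + 78kq + 113k + 39q**2 + 113q − 110) + (−q − 14)(39k**2 + 78kq + 113k + 39q**2 + 113q − 110); both groups contain (39k**2 + 78kq + 113k + 39q**2 + 113q − 110), so (3k − q − 14) is a factor with cofactor 39k**2 + 78kq + 113k + 39q**2 + 113q − 110.
The cofactor groups again: 39k**2 + 78kq + 113k + 39q**2 + 113q − 110 = 3k(13k + 13q − 10) + (3q + 11)(13k + 13q − 10); both groups contain (13k + 13q − 10), giving (3k + 3q + 11)(13k + 13q − 10).

(13k + 13q − 10)(3k + 3q + 11)(3k − q − 14)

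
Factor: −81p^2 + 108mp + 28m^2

Group: 14m(2m + 9p) − 9p(2m + 9p); both groups contain (2m + 9p).

(14m − 9p)(2m + 9p)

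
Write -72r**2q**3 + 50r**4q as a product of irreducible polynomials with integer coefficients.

Every term has a factor of 2r**2q. Then 25r**2 - 36q**2 = (5r)² − (6q)².

2qr**2(5r - 6q)(5r + 6q)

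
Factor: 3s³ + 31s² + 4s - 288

(3s - 8)(s + 4)(s + 9)

Among the possible rational roots, s = -4 is a root, so (s + 4) divides it; the quotient is 3s² + 19s - 72.
The remaining quadratic factors as (s + 9)(3s - 8).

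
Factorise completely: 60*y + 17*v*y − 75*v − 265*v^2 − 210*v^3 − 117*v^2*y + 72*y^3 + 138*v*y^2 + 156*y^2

−(5*v − 4*y)*(6*v + 3*y + 5)*(7*v + 6*y + 3)

Group: 7*v*(−30*v^2 + 9*v*y − 25*v + 12*y^2 + 20*y) + (6*y + 3)*(−30*v^2 + 9*v*y − 25*v + 12*y^2 + 20*y); both groups contain (−30*v^2 + 9*v*y − 25*v + 12*y^2 + 20*y), so (7*v + 6*y + 3) is a factor with cofactor −30*v^2 + 9*v*y − 25*v + 12*y^2 + 20*y.
The cofactor groups again: −30*v^2 + 9*v*y − 25*v + 12*y^2 + 20*y = −6*v*(5*v − 4*y) + (−3*y − 5)*(5*v − 4*y); both groups contain (5*v − 4*y), giving −(6*v + 3*y + 5)*(5*v − 4*y).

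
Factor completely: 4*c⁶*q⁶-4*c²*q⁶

Factor out 4*c²*q⁶ first: what remains is c⁴-1.
Recognize a difference of squares with the parts c² and 1.
c²-1 is again a difference of squares: (c-1)*(c+1).

4*c²*q⁶*(c+1)*(c-1)*(c²+1)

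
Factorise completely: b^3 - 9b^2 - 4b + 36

Testing divisors of the constant over divisors of the leading coefficient, b = -2 is a root, so (b + 2) is a factor; dividing leaves b^2 - 11b + 18.
The remaining quadratic factors as (b - 2)(b - 9).

(b + 2)(b - 2)(b - 9)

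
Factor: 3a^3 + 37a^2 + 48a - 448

(3a - 8)(a + 7)(a + 8)

Trying the rational-root candidates, a = 8/3 is a root, so (3a - 8) divides it; the quotient is a^2 + 15a + 56.
The remaining quadratic factors as (a + 8)(a + 7).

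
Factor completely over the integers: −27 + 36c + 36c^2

9(2c + 3)(2c − 1)

Pull out the common factor 9, then factor the remaining trinomial.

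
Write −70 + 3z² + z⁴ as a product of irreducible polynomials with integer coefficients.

(z² + 10)(z² − 7)

Substitute u = z² to get a quadratic in u, then factor.
z² − 7 is irreducible over ℤ (7 is not a perfect square).
z² + 10 is irreducible over ℤ (always positive, so no real roots).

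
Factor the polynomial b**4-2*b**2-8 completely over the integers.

(b+2)*(b-2)*(b**2+2)

Substitute u = b**2 to get a quadratic in u, then factor.
b**2+2 is irreducible over ℤ (always positive, so no real roots).
b**2-4 is a difference of squares.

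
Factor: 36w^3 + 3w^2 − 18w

Pull out the common factor 3w, then factor the remaining trinomial.

3w(3w − 2)(4w + 3)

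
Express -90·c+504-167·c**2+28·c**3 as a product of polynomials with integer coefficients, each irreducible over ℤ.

Among the possible rational roots, c = -7/4 is a root, so (4·c+7) is a factor; dividing leaves 7·c**2-54·c+72.
The remaining quadratic factors as (c-6)(7·c-12).

(4·c+7)·(7·c-12)·(c-6)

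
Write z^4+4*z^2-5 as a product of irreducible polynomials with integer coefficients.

(z+1)*(z-1)*(z^2+5)

Substitute u = z^2 to get a quadratic in u, then factor.
z^2+5 is irreducible over ℤ (always positive, so no real roots).
z^2-1 is a difference of squares.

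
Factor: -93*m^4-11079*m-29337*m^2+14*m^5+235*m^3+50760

Trying the rational-root candidates, m = 15 is a root, so (m-15) is a factor; dividing leaves 14*m^4+117*m^3+1990*m^2+513*m-3384.
Continuing, m = -3/2 is a root, giving the factor (2*m+3) and quotient 7*m^3+48*m^2+923*m-1128.
Continuing, m = 8/7 is a root, so (7*m-8) divides it; the quotient is m^2+8*m+141.
The quadratic m^2+8*m+141 has discriminant -500 < 0 and is irreducible over ℤ.

(2*m+3)*(7*m-8)*(m-15)*(m^2+8*m+141)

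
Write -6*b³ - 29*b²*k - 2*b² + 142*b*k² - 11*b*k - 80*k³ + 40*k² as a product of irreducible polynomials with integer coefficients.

Group: b*(-6*b² + 19*b*k - 2*b - 10*k² + 5*k) + 8*k*(-6*b² + 19*b*k - 2*b - 10*k² + 5*k); both groups contain (-6*b² + 19*b*k - 2*b - 10*k² + 5*k), so (b + 8*k) is a factor with cofactor -6*b² + 19*b*k - 2*b - 10*k² + 5*k.
The cofactor groups again: -6*b² + 19*b*k - 2*b - 10*k² + 5*k = -3*b*(2*b - 5*k) + (2*k - 1)*(2*b - 5*k); both groups contain (2*b - 5*k), giving -(3*b - 2*k + 1)*(2*b - 5*k).

-(2*b - 5*k)*(3*b - 2*k + 1)*(b + 8*k)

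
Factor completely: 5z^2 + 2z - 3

(5z - 3)(z + 1)

Need a pair with product 5·(-3) = -15 and sum 2: that's 5 and -3.
Split the middle term: 5z^2 + 5z - 3z - 3 = 5z(z + 1) - 3(z + 1).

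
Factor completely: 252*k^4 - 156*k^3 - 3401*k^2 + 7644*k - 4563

(2*k - 3)*(3*k + 13)*(6*k - 13)*(7*k - 9)

Testing divisors of the constant over divisors of the leading coefficient, k = -13/3 is a root, so (3*k + 13) divides it; the quotient is 84*k^3 - 416*k^2 + 669*k - 351.
Then k = 13/6 is a root, giving the factor (6*k - 13) and quotient 14*k^2 - 39*k + 27.
The remaining quadratic factors as (2*k - 3)(7*k - 9).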